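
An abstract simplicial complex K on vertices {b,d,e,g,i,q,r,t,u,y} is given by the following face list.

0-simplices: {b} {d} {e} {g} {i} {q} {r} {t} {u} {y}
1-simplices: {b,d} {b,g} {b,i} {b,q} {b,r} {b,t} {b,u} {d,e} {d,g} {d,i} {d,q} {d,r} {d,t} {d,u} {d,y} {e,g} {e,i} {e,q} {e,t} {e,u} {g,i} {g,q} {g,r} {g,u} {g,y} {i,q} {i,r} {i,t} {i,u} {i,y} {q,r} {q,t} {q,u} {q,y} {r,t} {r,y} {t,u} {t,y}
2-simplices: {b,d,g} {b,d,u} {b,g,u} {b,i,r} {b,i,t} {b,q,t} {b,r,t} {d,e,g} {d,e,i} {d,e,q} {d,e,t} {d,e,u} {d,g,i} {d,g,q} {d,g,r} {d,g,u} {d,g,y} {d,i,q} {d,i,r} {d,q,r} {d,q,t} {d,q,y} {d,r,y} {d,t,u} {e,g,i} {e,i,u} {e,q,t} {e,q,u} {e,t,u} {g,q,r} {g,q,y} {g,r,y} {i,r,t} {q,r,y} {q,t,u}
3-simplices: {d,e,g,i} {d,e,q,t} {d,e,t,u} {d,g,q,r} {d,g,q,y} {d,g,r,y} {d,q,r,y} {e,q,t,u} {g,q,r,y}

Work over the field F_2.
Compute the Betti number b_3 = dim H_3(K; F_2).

b_3=1

n_0=10 n_1=38 n_2=35 n_3=9  [Z2]
∂1: piv[bd,bg,bi,bq,br,bt,bu,de,dy] rk=9  ker:dg,di,dq,dr,dt,du,eg,ei,eq,et,eu,gi,gq,gr,gu,gy,iq,ir,it,iu,iy,qr,qt,qu,qy,rt,ry,tu,ty
∂2: piv[bdg,bdu,bgu,bir,bit,bqt,brt,deg,dei,deq,det,deu,dgi,dgq,dgr,dgy,diq,dir,dqr,dqt,dqy,dry,dtu,eiu,equ] rk=25  ker:dgu,egi,eqt,etu,gqr,gqy,gry,irt,qry,qtu
∂3: piv[degi,deqt,detu,dgqr,dgqy,dgry,dqry,eqtu] rk=8  ker:gqry
b_3=(9−8)−0=1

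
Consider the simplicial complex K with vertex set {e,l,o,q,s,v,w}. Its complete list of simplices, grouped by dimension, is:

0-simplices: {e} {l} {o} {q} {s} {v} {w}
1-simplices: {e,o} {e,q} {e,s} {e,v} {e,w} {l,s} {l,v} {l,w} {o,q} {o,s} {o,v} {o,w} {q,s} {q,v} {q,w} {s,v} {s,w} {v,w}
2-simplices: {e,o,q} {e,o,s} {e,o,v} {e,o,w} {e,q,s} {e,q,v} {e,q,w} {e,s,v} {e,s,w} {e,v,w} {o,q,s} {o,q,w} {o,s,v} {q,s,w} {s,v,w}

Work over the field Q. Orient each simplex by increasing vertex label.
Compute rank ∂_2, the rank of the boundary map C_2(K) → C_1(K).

rank∂_2=10

n_0=7 n_1=18 n_2=15  [Q]
∂1: piv[eo,eq,es,ev,ew,ls] rk=6  ker:lv,lw,oq,os,ov,ow,qs,qv,qw,sv,sw,vw
∂2: piv[eoq,eos,eov,eow,eqs,eqv,eqw,esv,esw,evw] rk=10  ker:oqs,oqw,osv,qsw,svw
rk∂_2=10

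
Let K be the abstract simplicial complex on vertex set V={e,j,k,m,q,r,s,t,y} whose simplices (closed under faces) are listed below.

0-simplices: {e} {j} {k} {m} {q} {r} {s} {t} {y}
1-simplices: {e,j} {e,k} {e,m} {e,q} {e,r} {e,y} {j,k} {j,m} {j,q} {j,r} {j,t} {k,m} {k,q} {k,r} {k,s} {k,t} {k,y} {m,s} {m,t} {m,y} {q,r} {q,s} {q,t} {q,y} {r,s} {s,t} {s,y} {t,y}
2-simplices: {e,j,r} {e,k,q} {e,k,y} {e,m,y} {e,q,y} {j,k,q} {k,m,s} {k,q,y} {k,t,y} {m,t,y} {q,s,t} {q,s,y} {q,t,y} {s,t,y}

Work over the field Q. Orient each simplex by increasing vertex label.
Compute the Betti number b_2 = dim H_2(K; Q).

b_2=2

n_0=9 n_1=28 n_2=14  [Q]
∂1: piv[ej,ek,em,eq,er,ey,jt,ks] rk=8  ker:jk,jm,jq,jr,km,kq,kr,kt,ky,ms,mt,my,qr,qs,qt,qy,rs,st,sy,ty
∂2: piv[ejr,ekq,eky,emy,eqy,jkq,kms,kty,mty,qst,qsy,qty] rk=12  ker:kqy,sty
b_2=(14−12)−0=2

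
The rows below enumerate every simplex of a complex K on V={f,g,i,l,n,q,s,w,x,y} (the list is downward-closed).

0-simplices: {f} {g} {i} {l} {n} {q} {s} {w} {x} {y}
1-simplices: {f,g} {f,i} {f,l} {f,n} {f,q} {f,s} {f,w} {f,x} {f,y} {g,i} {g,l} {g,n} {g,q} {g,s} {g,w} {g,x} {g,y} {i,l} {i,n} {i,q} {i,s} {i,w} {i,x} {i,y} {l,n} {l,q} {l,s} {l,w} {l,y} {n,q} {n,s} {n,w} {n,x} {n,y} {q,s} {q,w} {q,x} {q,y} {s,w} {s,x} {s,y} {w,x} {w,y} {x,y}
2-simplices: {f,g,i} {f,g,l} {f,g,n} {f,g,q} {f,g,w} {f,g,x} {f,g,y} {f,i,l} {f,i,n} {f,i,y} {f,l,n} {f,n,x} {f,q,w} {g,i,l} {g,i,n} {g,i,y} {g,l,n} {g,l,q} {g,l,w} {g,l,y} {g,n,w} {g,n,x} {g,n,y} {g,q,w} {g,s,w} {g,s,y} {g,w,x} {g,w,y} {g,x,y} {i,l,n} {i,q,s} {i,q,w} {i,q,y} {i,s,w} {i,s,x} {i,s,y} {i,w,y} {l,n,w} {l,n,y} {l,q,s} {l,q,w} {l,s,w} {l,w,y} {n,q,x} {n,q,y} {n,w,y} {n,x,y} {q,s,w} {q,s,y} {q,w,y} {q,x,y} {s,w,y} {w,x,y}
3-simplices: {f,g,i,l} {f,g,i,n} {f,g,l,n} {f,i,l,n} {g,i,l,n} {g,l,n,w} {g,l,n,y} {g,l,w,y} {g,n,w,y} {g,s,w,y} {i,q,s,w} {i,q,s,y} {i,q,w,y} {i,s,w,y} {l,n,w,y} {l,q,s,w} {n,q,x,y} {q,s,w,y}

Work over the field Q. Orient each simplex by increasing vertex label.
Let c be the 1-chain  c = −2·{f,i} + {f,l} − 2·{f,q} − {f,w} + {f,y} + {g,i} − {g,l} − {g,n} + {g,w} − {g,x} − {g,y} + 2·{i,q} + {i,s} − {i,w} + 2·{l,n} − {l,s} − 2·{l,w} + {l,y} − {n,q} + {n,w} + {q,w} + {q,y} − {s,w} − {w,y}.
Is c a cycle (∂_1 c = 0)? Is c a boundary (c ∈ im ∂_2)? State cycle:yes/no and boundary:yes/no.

cycle:no boundary:no

n_0=10 n_1=44 n_2=53 n_3=18  [Q]
∂1: piv[fg,fi,fl,fn,fq,fs,fw,fx,fy] rk=9  ker:gi,gl,gn,gq,gs,gw,gx,gy,il,in,iq,is,iw,ix,iy,ln,lq,ls,lw,ly,nq,ns,nw,nx,ny,qs,qw,qx,qy,sw,sx,sy,wx,wy,xy
∂2: piv[fgi,fgl,fgn,fgq,fgw,fgx,fgy,fil,fin,fiy,fln,fnx,fqw,glq,glw,gly,gnw,gny,gsw,gsy,gwx,gwy,gxy,iqs,iqw,iqy,isw,isx,isy,lqs,nqx,nqy] rk=32  ker:gil,gin,giy,gln,gnx,gqw,iln,iwy,lnw,lny,lqw,lsw,lwy,nwy,nxy,qsw,qsy,qwy,qxy,swy,wxy
∂3: piv[fgil,fgin,fgln,filn,glnw,glny,glwy,gnwy,gswy,iqsw,iqsy,iqwy,iswy,lqsw,nqxy] rk=15  ker:giln,lnwy,qswy
∂1c = 3·{f} + 2·{g} − 3·{i} + {n} − 3·{q} + {s} − {w} − {x} + {y}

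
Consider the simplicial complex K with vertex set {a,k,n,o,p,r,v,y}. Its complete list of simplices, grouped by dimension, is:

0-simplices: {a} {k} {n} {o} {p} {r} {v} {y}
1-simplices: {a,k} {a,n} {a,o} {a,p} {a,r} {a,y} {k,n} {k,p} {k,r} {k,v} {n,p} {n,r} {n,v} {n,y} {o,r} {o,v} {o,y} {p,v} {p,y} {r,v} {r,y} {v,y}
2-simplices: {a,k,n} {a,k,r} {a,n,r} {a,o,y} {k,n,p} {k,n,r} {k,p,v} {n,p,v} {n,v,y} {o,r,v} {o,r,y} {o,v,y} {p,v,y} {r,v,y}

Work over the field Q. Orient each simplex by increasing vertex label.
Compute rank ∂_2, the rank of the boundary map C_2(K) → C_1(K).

rank∂_2=12

n_0=8 n_1=22 n_2=14  [Q]
∂1: piv[ak,an,ao,ap,ar,ay,kv] rk=7  ker:kn,kp,kr,np,nr,nv,ny,or,ov,oy,pv,py,rv,ry,vy
∂2: piv[akn,akr,anr,aoy,knp,kpv,npv,nvy,orv,ory,ovy,pvy] rk=12  ker:knr,rvy
rk∂_2=12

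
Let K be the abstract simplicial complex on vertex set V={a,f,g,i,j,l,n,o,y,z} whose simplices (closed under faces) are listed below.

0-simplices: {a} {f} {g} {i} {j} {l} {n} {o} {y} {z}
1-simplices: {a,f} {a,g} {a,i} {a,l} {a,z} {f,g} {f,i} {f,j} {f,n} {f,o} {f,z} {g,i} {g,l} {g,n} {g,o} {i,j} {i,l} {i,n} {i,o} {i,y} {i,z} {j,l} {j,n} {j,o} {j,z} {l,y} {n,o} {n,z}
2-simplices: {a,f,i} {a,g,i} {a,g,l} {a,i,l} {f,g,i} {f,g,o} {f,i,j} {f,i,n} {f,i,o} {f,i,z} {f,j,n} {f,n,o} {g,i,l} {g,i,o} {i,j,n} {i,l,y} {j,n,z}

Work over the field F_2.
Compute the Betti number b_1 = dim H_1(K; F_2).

b_1=5

n_0=10 n_1=28 n_2=17  [Z2]
∂1: piv[af,ag,ai,al,az,fj,fn,fo,iy] rk=9  ker:fg,fi,fz,gi,gl,gn,go,ij,il,in,io,iz,jl,jn,jo,jz,ly,no,nz
∂2: piv[afi,agi,agl,ail,fgi,fgo,fij,fin,fio,fiz,fjn,fno,ily,jnz] rk=14  ker:gil,gio,ijn
b_1=(28−9)−14=5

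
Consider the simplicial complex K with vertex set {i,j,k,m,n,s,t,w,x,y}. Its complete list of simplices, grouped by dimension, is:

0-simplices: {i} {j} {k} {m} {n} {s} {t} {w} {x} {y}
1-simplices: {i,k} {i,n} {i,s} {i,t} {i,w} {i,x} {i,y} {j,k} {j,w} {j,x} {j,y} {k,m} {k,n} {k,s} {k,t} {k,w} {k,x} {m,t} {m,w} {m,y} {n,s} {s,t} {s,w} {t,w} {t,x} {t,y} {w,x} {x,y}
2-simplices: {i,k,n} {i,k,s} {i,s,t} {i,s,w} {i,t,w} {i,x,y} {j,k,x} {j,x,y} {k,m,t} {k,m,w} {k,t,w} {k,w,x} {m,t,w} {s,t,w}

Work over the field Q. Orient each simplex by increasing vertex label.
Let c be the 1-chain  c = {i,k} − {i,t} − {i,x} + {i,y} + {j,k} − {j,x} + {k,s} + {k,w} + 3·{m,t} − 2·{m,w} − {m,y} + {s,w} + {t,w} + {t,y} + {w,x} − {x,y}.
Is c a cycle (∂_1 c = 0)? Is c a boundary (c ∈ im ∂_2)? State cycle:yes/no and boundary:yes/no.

n_0=10 n_1=28 n_2=14  [Q]
∂1: piv[ik,in,is,it,iw,ix,iy,jk,km] rk=9  ker:jw,jx,jy,kn,ks,kt,kw,kx,mt,mw,my,ns,st,sw,tw,tx,ty,wx,xy
∂2: piv[ikn,iks,ist,isw,itw,ixy,jkx,jxy,kmt,kmw,ktw,kwx] rk=12  ker:mtw,stw
∂1c = 0
c vs im∂2: residual ≠ 0 ⇒ not boundary

cycle:yes boundary:no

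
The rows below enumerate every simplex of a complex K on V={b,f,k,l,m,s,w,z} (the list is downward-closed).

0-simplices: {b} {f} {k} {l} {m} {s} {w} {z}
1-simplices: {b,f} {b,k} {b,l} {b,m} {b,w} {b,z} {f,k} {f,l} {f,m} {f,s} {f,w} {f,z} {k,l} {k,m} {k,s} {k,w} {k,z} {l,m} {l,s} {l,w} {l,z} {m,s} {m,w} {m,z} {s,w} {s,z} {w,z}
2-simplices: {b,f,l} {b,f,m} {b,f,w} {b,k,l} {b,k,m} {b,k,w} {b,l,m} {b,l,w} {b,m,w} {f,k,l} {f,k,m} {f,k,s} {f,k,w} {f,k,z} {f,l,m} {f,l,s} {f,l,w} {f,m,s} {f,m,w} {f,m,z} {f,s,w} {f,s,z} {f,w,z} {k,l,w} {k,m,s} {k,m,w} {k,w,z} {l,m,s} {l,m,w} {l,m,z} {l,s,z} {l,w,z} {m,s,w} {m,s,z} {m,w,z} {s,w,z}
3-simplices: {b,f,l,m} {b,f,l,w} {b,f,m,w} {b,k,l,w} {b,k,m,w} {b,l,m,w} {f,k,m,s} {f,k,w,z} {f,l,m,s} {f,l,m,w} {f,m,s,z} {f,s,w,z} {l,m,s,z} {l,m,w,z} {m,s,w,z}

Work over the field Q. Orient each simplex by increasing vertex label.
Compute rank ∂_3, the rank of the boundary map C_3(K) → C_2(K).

rank∂_3=14

n_0=8 n_1=27 n_2=36 n_3=15  [Q]
∂1: piv[bf,bk,bl,bm,bw,bz,fs] rk=7  ker:fk,fl,fm,fw,fz,kl,km,ks,kw,kz,lm,ls,lw,lz,ms,mw,mz,sw,sz,wz
∂2: piv[bfl,bfm,bfw,bkl,bkm,bkw,blm,blw,bmw,fkl,fks,fkz,fls,fms,fmz,fsw,fsz,fwz,lmz] rk=19  ker:fkm,fkw,flm,flw,fmw,klw,kms,kmw,kwz,lms,lmw,lsz,lwz,msw,msz,mwz,swz
∂3: piv[bflm,bflw,bfmw,bklw,bkmw,blmw,fkms,fkwz,flms,fmsz,fswz,lmsz,lmwz,mswz] rk=14  ker:flmw
rk∂_3=14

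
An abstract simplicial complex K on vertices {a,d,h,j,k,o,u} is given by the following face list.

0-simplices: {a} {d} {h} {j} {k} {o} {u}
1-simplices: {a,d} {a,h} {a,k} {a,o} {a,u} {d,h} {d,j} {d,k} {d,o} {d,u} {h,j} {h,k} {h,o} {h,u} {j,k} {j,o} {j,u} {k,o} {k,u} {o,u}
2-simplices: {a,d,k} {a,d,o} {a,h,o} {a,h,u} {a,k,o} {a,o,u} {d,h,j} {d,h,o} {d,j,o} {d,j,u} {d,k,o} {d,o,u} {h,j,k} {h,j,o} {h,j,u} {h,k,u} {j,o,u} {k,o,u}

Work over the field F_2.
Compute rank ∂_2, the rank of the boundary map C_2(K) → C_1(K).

rank∂_2=14

n_0=7 n_1=20 n_2=18  [Z2]
∂1: piv[ad,ah,ak,ao,au,dj] rk=6  ker:dh,dk,do,du,hj,hk,ho,hu,jk,jo,ju,ko,ku,ou
∂2: piv[adk,ado,aho,ahu,ako,aou,dhj,dho,djo,dju,dou,hjk,hku,kou] rk=14  ker:dko,hjo,hju,jou
rk∂_2=14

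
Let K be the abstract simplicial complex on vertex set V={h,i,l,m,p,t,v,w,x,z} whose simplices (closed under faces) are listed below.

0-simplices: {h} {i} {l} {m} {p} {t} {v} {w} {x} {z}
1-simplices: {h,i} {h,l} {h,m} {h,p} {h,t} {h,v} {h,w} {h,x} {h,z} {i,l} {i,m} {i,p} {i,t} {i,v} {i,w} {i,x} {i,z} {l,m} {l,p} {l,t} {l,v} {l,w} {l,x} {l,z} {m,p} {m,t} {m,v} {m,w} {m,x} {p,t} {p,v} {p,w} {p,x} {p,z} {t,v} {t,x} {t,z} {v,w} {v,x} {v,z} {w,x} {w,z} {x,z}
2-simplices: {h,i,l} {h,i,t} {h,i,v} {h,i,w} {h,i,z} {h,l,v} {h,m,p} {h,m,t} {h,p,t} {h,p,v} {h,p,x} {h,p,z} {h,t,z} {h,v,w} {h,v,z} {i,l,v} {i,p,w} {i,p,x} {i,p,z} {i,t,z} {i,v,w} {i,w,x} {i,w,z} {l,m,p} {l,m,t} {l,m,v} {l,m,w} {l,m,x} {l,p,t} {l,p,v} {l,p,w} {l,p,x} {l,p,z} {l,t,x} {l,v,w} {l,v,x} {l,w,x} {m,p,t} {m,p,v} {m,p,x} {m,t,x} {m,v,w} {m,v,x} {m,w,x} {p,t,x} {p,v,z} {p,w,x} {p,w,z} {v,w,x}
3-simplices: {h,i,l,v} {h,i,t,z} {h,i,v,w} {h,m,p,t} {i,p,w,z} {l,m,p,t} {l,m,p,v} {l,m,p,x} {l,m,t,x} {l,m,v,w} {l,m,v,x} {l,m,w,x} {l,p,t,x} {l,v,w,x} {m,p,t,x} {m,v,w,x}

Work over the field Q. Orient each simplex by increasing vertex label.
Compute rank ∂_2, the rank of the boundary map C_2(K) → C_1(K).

rank∂_2=31

n_0=10 n_1=43 n_2=49 n_3=16  [Q]
∂1: piv[hi,hl,hm,hp,ht,hv,hw,hx,hz] rk=9  ker:il,im,ip,it,iv,iw,ix,iz,lm,lp,lt,lv,lw,lx,lz,mp,mt,mv,mw,mx,pt,pv,pw,px,pz,tv,tx,tz,vw,vx,vz,wx,wz,xz
∂2: piv[hil,hit,hiv,hiw,hiz,hlv,hmp,hmt,hpt,hpv,hpx,hpz,htz,hvw,hvz,ipw,ipx,ipz,iwx,iwz,lmp,lmt,lmv,lmw,lmx,lpv,lpw,lpx,lpz,ltx,lvx] rk=31  ker:ilv,itz,ivw,lpt,lvw,lwx,mpt,mpv,mpx,mtx,mvw,mvx,mwx,ptx,pvz,pwx,pwz,vwx
∂3: piv[hilv,hitz,hivw,hmpt,ipwz,lmpt,lmpv,lmpx,lmtx,lmvw,lmvx,lmwx,lptx,lvwx] rk=14  ker:mptx,mvwx
rk∂_2=31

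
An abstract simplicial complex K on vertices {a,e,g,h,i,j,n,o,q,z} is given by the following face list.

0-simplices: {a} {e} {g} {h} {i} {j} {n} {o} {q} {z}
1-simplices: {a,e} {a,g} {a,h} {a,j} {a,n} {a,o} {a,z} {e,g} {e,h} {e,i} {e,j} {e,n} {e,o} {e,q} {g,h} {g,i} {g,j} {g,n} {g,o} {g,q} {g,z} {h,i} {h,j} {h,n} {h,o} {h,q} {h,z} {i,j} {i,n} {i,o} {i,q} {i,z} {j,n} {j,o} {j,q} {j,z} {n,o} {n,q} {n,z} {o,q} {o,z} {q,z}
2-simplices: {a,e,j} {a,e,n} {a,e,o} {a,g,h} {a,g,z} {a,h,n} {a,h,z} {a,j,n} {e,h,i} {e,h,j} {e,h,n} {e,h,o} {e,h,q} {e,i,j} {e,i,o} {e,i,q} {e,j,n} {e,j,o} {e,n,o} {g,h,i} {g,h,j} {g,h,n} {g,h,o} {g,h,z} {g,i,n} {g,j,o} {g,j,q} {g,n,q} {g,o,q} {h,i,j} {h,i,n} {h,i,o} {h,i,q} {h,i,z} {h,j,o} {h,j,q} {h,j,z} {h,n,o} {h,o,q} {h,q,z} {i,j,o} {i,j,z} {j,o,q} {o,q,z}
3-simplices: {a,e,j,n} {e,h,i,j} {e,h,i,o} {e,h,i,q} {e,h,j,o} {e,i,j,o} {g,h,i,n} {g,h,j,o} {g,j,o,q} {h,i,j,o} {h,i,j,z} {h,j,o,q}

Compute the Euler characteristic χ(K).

n_0=10 n_1=42 n_2=44 n_3=12
χ=+10−42+44−12=0

χ(K)=0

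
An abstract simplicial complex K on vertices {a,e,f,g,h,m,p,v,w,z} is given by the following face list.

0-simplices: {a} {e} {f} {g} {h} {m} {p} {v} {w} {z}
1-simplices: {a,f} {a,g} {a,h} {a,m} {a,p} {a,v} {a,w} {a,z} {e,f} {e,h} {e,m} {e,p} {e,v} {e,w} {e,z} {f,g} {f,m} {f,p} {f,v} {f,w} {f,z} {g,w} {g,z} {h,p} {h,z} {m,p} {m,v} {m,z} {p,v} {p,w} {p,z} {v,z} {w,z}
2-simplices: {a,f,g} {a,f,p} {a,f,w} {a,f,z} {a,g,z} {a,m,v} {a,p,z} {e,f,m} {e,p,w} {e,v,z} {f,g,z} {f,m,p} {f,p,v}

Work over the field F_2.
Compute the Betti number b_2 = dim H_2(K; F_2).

n_0=10 n_1=33 n_2=13  [Z2]
∂1: piv[af,ag,ah,am,ap,av,aw,az,ef] rk=9  ker:eh,em,ep,ev,ew,ez,fg,fm,fp,fv,fw,fz,gw,gz,hp,hz,mp,mv,mz,pv,pw,pz,vz,wz
∂2: piv[afg,afp,afw,afz,agz,amv,apz,efm,epw,evz,fmp,fpv] rk=12  ker:fgz
b_2=(13−12)−0=1

b_2=1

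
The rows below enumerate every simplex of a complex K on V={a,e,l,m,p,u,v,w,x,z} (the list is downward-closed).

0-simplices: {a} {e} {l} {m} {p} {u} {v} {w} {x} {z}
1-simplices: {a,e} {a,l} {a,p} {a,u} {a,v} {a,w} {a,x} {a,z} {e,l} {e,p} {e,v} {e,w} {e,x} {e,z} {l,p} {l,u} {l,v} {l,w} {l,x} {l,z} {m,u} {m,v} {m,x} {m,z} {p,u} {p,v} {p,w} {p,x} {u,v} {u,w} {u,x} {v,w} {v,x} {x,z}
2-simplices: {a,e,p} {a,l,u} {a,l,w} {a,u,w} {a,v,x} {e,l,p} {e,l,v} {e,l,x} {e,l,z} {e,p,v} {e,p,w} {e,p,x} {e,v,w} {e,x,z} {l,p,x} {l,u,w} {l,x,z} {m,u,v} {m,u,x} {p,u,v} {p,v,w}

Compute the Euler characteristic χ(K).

n_0=10 n_1=34 n_2=21
χ=+10−34+21=-3

χ(K)=-3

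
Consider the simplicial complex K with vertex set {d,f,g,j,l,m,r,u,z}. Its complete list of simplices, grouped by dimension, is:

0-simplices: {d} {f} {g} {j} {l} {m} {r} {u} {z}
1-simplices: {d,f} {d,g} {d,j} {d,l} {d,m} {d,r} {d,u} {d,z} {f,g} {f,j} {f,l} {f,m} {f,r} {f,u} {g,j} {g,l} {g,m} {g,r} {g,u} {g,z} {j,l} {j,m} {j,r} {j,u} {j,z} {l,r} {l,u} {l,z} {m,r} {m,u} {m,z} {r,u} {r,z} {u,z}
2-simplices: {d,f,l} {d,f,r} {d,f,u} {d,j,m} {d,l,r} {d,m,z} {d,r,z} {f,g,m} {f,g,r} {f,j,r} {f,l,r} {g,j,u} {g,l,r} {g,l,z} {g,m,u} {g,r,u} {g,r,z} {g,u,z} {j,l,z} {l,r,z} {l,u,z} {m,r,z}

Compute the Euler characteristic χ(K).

n_0=9 n_1=34 n_2=22
χ=+9−34+22=-3

χ(K)=-3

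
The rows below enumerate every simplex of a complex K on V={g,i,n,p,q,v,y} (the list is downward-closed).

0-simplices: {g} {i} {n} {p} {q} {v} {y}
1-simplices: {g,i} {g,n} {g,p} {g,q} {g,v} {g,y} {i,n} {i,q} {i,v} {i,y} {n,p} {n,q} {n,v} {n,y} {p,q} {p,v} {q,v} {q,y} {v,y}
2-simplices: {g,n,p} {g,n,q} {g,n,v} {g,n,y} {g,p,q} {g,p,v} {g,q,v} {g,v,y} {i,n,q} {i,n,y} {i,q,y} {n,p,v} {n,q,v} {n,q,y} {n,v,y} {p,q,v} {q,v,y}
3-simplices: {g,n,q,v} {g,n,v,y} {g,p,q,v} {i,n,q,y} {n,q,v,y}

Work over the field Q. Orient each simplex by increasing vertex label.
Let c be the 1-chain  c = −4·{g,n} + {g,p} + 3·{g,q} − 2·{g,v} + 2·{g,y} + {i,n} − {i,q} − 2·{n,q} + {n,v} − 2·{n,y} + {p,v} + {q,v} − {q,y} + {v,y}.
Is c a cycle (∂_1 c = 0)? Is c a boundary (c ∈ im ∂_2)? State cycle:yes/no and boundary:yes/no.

cycle:yes boundary:yes

n_0=7 n_1=19 n_2=17 n_3=5  [Q]
∂1: piv[gi,gn,gp,gq,gv,gy] rk=6  ker:in,iq,iv,iy,np,nq,nv,ny,pq,pv,qv,qy,vy
∂2: piv[gnp,gnq,gnv,gny,gpq,gpv,gqv,gvy,inq,iny,iqy] rk=11  ker:npv,nqv,nqy,nvy,pqv,qvy
∂3: piv[gnqv,gnvy,gpqv,inqy,nqvy] rk=5
∂1c = 0
c vs im∂2: reduces to 0 ⇒ boundary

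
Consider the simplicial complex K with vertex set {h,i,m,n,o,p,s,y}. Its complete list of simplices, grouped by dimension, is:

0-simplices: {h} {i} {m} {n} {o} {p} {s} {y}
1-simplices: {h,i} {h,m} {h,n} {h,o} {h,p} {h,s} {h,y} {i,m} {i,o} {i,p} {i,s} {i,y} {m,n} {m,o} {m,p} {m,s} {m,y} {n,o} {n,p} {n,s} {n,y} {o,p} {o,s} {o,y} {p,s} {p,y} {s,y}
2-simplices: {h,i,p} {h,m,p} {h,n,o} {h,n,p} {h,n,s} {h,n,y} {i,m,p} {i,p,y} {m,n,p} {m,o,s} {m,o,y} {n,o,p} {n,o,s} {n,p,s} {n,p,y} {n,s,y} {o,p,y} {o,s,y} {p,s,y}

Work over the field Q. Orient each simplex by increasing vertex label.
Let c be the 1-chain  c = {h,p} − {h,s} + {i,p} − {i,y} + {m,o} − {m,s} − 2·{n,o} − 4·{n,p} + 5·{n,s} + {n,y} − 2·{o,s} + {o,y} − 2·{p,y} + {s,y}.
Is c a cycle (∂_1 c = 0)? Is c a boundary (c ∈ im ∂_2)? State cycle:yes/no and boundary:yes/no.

cycle:yes boundary:yes

n_0=8 n_1=27 n_2=19  [Q]
∂1: piv[hi,hm,hn,ho,hp,hs,hy] rk=7  ker:im,io,ip,is,iy,mn,mo,mp,ms,my,no,np,ns,ny,op,os,oy,ps,py,sy
∂2: piv[hip,hmp,hno,hnp,hns,hny,imp,ipy,mnp,mos,moy,nop,nos,nps,npy,nsy,opy] rk=17  ker:osy,psy
∂1c = 0
c vs im∂2: reduces to 0 ⇒ boundary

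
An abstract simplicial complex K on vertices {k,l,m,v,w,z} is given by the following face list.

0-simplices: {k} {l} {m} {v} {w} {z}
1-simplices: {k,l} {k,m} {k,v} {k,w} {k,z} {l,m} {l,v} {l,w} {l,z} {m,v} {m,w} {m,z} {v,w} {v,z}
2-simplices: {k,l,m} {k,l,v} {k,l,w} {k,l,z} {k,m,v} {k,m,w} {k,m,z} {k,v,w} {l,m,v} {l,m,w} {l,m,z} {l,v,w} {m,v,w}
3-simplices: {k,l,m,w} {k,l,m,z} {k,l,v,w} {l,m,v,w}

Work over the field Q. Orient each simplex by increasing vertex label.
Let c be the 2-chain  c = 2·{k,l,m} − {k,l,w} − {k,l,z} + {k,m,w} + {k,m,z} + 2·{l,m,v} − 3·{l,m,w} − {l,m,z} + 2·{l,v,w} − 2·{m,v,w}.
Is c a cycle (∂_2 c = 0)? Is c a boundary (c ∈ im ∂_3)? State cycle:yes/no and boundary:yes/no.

n_0=6 n_1=14 n_2=13 n_3=4  [Q]
∂1: piv[kl,km,kv,kw,kz] rk=5  ker:lm,lv,lw,lz,mv,mw,mz,vw,vz
∂2: piv[klm,klv,klw,klz,kmv,kmw,kmz,kvw] rk=8  ker:lmv,lmw,lmz,lvw,mvw
∂3: piv[klmw,klmz,klvw,lmvw] rk=4
∂2c = 0
c vs im∂3: reduces to 0 ⇒ boundary

cycle:yes boundary:yes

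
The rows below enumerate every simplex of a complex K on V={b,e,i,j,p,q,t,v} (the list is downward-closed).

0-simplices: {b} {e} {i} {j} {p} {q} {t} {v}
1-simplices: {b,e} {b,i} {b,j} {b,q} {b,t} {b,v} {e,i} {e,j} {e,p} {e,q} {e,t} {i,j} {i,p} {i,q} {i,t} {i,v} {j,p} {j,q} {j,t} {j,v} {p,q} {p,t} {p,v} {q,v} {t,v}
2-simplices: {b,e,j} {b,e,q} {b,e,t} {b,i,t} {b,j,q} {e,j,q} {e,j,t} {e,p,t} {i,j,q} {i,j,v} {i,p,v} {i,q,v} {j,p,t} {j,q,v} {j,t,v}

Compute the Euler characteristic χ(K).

n_0=8 n_1=25 n_2=15
χ=+8−25+15=-2

χ(K)=-2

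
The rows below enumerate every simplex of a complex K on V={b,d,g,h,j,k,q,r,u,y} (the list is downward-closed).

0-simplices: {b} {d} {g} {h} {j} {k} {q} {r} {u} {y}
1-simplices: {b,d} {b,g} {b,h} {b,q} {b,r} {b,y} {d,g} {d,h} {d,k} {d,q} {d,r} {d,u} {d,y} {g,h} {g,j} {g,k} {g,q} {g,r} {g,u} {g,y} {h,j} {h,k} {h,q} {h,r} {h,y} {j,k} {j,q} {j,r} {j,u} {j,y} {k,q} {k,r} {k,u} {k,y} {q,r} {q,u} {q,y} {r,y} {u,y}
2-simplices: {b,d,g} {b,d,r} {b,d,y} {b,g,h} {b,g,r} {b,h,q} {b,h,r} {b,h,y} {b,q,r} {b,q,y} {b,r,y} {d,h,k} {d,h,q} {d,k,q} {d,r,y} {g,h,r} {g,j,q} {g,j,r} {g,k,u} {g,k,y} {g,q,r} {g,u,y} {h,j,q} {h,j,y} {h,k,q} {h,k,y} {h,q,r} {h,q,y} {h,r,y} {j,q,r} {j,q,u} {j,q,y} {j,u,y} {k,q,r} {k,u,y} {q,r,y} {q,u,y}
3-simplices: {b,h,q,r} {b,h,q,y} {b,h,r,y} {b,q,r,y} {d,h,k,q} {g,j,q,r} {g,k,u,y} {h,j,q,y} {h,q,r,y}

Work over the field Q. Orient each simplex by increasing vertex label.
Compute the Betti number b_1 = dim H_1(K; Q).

n_0=10 n_1=39 n_2=37 n_3=9  [Q]
∂1: piv[bd,bg,bh,bq,br,by,dk,du,gj] rk=9  ker:dg,dh,dq,dr,dy,gh,gk,gq,gr,gu,gy,hj,hk,hq,hr,hy,jk,jq,jr,ju,jy,kq,kr,ku,ky,qr,qu,qy,ry,uy
∂2: piv[bdg,bdr,bdy,bgh,bgr,bhq,bhr,bhy,bqr,bqy,bry,dhk,dhq,dkq,gjq,gjr,gku,gky,gqr,guy,hjq,hjy,hky,jqu,juy,kqr] rk=26  ker:dry,ghr,hkq,hqr,hqy,hry,jqr,jqy,kuy,qry,quy
∂3: piv[bhqr,bhqy,bhry,bqry,dhkq,gjqr,gkuy,hjqy] rk=8  ker:hqry
b_1=(39−9)−26=4

b_1=4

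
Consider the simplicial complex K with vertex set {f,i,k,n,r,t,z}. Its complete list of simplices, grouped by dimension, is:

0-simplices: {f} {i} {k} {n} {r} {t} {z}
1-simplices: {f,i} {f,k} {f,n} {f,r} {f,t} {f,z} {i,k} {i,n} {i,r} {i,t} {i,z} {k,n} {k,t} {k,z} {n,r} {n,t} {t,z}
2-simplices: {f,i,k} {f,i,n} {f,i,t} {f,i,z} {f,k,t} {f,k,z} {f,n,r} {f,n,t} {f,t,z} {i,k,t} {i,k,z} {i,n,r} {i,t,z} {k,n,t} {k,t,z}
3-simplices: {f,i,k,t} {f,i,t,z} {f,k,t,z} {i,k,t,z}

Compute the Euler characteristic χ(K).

n_0=7 n_1=17 n_2=15 n_3=4
χ=+7−17+15−4=1

χ(K)=1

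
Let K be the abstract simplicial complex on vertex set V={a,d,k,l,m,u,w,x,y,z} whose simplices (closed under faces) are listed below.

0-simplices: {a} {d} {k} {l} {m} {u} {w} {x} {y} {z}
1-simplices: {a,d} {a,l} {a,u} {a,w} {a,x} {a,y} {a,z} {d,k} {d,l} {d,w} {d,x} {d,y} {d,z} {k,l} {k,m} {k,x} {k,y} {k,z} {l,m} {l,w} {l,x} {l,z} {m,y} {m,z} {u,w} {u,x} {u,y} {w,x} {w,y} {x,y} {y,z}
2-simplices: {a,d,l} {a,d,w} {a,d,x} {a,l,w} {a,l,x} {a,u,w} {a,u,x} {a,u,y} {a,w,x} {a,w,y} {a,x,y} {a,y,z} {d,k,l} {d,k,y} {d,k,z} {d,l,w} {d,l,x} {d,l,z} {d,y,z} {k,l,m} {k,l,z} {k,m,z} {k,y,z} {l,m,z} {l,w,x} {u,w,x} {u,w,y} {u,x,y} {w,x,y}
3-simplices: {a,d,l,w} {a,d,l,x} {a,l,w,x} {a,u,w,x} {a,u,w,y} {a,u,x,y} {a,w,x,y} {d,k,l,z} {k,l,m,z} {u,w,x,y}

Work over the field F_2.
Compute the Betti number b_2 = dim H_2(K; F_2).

n_0=10 n_1=31 n_2=29 n_3=10  [Z2]
∂1: piv[ad,al,au,aw,ax,ay,az,dk,km] rk=9  ker:dl,dw,dx,dy,dz,kl,kx,ky,kz,lm,lw,lx,lz,my,mz,uw,ux,uy,wx,wy,xy,yz
∂2: piv[adl,adw,adx,alw,alx,auw,aux,auy,awx,awy,axy,ayz,dkl,dky,dkz,dlz,dyz,klm,kmz] rk=19  ker:dlw,dlx,klz,kyz,lmz,lwx,uwx,uwy,uxy,wxy
∂3: piv[adlw,adlx,alwx,auwx,auwy,auxy,awxy,dklz,klmz] rk=9  ker:uwxy
b_2=(29−19)−9=1

b_2=1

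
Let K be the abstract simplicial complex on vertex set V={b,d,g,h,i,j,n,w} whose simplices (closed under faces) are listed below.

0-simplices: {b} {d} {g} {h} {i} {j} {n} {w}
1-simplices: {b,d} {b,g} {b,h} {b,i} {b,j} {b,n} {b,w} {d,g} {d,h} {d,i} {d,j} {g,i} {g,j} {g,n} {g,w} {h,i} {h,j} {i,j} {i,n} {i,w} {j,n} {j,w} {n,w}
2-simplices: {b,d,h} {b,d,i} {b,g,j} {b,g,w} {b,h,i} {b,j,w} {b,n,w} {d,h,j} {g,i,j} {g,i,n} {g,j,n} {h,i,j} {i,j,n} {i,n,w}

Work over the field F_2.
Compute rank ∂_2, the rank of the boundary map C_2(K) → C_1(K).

n_0=8 n_1=23 n_2=14  [Z2]
∂1: piv[bd,bg,bh,bi,bj,bn,bw] rk=7  ker:dg,dh,di,dj,gi,gj,gn,gw,hi,hj,ij,in,iw,jn,jw,nw
∂2: piv[bdh,bdi,bgj,bgw,bhi,bjw,bnw,dhj,gij,gin,gjn,hij,inw] rk=13  ker:ijn
rk∂_2=13

rank∂_2=13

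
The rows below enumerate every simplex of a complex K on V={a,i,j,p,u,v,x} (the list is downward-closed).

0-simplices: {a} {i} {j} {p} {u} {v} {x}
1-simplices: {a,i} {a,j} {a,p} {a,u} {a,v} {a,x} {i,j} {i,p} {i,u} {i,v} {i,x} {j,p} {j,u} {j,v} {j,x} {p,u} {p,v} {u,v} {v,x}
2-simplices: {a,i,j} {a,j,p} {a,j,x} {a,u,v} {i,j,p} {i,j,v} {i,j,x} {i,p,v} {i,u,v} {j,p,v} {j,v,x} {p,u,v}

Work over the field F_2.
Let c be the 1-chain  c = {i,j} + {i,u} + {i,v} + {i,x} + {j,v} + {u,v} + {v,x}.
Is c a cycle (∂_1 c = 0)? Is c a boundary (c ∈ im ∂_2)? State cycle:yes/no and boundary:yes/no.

n_0=7 n_1=19 n_2=12  [Z2]
∂1: piv[ai,aj,ap,au,av,ax] rk=6  ker:ij,ip,iu,iv,ix,jp,ju,jv,jx,pu,pv,uv,vx
∂2: piv[aij,ajp,ajx,auv,ijp,ijv,ijx,ipv,iuv,jvx,puv] rk=11  ker:jpv
∂1c = 0
c vs im∂2: reduces to 0 ⇒ boundary

cycle:yes boundary:yes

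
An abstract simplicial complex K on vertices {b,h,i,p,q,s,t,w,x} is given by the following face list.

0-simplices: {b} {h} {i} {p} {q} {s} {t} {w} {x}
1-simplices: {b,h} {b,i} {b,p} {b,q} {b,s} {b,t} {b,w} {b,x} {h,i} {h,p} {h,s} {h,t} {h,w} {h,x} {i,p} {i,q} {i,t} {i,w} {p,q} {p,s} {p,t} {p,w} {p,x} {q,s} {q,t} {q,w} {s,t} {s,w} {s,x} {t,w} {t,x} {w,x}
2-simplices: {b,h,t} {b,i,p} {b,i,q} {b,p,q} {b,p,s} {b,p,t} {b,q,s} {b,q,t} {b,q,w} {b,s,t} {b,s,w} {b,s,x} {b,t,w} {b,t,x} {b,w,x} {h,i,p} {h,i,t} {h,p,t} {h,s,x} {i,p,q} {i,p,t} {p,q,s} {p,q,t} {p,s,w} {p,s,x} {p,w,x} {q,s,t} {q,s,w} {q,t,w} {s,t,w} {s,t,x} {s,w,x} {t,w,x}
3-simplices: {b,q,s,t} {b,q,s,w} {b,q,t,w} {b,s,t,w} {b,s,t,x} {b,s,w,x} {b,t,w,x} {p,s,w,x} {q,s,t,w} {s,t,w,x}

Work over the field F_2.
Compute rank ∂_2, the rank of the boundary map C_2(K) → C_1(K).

n_0=9 n_1=32 n_2=33 n_3=10  [Z2]
∂1: piv[bh,bi,bp,bq,bs,bt,bw,bx] rk=8  ker:hi,hp,hs,ht,hw,hx,ip,iq,it,iw,pq,ps,pt,pw,px,qs,qt,qw,st,sw,sx,tw,tx,wx
∂2: piv[bht,bip,biq,bpq,bps,bpt,bqs,bqt,bqw,bst,bsw,bsx,btw,btx,bwx,hip,hit,hpt,hsx,psw,psx] rk=21  ker:ipq,ipt,pqs,pqt,pwx,qst,qsw,qtw,stw,stx,swx,twx
∂3: piv[bqst,bqsw,bqtw,bstw,bstx,bswx,btwx,pswx] rk=8  ker:qstw,stwx
rk∂_2=21

rank∂_2=21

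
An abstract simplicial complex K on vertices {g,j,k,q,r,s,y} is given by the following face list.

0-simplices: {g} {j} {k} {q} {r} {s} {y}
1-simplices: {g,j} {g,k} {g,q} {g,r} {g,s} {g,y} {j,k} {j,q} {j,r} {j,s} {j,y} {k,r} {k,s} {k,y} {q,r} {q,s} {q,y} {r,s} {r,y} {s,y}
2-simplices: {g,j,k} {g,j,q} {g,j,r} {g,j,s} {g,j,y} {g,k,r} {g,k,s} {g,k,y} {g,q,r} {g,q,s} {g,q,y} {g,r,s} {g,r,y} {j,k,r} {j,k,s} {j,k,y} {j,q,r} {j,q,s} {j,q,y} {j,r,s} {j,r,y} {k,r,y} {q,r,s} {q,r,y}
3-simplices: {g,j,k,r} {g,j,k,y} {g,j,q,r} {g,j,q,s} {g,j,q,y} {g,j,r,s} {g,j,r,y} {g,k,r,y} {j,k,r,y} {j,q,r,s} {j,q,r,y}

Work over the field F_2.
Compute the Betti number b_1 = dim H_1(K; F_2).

n_0=7 n_1=20 n_2=24 n_3=11  [Z2]
∂1: piv[gj,gk,gq,gr,gs,gy] rk=6  ker:jk,jq,jr,js,jy,kr,ks,ky,qr,qs,qy,rs,ry,sy
∂2: piv[gjk,gjq,gjr,gjs,gjy,gkr,gks,gky,gqr,gqs,gqy,grs,gry] rk=13  ker:jkr,jks,jky,jqr,jqs,jqy,jrs,jry,kry,qrs,qry
∂3: piv[gjkr,gjky,gjqr,gjqs,gjqy,gjrs,gjry,gkry,jqrs,jqry] rk=10  ker:jkry
b_1=(20−6)−13=1

b_1=1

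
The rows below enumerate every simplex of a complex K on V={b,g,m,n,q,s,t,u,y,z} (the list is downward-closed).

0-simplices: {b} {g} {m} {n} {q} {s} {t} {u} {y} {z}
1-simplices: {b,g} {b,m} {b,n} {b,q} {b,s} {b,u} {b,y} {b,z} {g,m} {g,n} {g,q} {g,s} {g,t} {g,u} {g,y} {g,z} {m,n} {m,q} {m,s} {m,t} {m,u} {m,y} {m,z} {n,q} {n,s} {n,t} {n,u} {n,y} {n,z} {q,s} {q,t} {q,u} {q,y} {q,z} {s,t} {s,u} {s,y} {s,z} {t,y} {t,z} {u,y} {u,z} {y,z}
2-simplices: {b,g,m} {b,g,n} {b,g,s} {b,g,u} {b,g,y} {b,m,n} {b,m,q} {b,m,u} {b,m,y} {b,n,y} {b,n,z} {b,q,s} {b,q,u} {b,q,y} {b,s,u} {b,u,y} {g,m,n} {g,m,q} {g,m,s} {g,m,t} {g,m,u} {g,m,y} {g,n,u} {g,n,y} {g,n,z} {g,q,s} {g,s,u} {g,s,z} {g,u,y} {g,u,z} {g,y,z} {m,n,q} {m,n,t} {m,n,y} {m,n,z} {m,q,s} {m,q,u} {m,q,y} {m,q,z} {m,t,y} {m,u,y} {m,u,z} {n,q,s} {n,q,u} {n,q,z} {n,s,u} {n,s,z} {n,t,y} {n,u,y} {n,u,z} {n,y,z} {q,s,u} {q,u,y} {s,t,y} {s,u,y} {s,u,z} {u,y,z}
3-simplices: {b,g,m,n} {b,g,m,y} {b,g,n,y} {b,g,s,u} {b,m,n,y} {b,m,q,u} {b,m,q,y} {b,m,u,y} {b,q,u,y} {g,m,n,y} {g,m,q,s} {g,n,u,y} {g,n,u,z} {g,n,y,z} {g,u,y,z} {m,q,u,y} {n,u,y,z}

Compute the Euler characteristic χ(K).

χ(K)=7

n_0=10 n_1=43 n_2=57 n_3=17
χ=+10−43+57−17=7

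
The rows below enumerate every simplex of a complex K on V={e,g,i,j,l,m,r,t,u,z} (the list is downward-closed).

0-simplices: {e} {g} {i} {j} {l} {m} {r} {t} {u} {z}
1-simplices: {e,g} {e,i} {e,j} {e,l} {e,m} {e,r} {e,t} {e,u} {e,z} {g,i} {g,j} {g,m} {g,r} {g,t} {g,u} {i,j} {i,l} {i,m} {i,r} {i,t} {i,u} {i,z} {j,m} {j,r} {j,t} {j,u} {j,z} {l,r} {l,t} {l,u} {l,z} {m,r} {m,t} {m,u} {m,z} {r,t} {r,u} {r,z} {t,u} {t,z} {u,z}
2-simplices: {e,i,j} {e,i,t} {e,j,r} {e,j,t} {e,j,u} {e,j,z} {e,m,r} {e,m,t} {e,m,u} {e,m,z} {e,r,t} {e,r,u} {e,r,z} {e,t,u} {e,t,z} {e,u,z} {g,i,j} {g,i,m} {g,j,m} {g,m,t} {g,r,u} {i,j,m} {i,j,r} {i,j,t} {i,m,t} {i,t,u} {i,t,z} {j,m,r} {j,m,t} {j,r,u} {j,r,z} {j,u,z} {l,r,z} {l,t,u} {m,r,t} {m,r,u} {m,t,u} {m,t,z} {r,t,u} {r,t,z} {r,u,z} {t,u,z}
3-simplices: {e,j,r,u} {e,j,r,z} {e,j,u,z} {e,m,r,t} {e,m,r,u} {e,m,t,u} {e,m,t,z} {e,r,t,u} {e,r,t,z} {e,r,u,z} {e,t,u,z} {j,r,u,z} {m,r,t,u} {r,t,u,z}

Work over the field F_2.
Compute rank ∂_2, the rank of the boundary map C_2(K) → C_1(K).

rank∂_2=27

n_0=10 n_1=41 n_2=42 n_3=14  [Z2]
∂1: piv[eg,ei,ej,el,em,er,et,eu,ez] rk=9  ker:gi,gj,gm,gr,gt,gu,ij,il,im,ir,it,iu,iz,jm,jr,jt,ju,jz,lr,lt,lu,lz,mr,mt,mu,mz,rt,ru,rz,tu,tz,uz
∂2: piv[eij,eit,ejr,ejt,eju,ejz,emr,emt,emu,emz,ert,eru,erz,etu,etz,euz,gij,gim,gjm,gmt,gru,ijr,imt,itu,itz,lrz,ltu] rk=27  ker:ijm,ijt,jmr,jmt,jru,jrz,juz,mrt,mru,mtu,mtz,rtu,rtz,ruz,tuz
∂3: piv[ejru,ejrz,ejuz,emrt,emru,emtu,emtz,ertu,ertz,eruz,etuz] rk=11  ker:jruz,mrtu,rtuz
rk∂_2=27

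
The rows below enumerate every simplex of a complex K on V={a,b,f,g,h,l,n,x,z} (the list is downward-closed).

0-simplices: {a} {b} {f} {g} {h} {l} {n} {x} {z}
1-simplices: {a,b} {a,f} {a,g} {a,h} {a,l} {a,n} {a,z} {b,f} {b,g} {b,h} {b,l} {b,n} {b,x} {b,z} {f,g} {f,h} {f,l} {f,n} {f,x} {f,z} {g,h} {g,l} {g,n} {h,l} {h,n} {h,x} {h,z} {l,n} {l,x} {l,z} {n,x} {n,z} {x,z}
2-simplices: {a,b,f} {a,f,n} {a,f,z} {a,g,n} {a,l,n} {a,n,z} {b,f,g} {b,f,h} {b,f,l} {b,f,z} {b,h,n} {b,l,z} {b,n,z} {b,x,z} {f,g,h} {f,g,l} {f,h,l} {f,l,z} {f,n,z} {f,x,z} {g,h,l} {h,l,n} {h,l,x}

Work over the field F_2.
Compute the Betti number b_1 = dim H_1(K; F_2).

b_1=5

n_0=9 n_1=33 n_2=23  [Z2]
∂1: piv[ab,af,ag,ah,al,an,az,bx] rk=8  ker:bf,bg,bh,bl,bn,bz,fg,fh,fl,fn,fx,fz,gh,gl,gn,hl,hn,hx,hz,ln,lx,lz,nx,nz,xz
∂2: piv[abf,afn,afz,agn,aln,anz,bfg,bfh,bfl,bfz,bhn,blz,bnz,bxz,fgh,fgl,fhl,fxz,hln,hlx] rk=20  ker:flz,fnz,ghl
b_1=(33−8)−20=5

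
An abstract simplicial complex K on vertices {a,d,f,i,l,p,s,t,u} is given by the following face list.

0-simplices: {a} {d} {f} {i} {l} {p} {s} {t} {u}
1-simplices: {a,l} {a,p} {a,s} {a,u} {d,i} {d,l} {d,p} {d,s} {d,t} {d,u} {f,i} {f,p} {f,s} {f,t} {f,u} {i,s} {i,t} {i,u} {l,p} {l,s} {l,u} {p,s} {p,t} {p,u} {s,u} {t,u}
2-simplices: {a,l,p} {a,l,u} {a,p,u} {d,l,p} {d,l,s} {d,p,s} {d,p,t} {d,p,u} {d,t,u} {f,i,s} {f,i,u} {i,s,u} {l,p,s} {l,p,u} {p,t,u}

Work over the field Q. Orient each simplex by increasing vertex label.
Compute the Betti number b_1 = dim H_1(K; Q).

b_1=6

n_0=9 n_1=26 n_2=15  [Q]
∂1: piv[al,ap,as,au,di,dl,dt,fi] rk=8  ker:dp,ds,du,fp,fs,ft,fu,is,it,iu,lp,ls,lu,ps,pt,pu,su,tu
∂2: piv[alp,alu,apu,dlp,dls,dps,dpt,dpu,dtu,fis,fiu,isu] rk=12  ker:lps,lpu,ptu
b_1=(26−8)−12=6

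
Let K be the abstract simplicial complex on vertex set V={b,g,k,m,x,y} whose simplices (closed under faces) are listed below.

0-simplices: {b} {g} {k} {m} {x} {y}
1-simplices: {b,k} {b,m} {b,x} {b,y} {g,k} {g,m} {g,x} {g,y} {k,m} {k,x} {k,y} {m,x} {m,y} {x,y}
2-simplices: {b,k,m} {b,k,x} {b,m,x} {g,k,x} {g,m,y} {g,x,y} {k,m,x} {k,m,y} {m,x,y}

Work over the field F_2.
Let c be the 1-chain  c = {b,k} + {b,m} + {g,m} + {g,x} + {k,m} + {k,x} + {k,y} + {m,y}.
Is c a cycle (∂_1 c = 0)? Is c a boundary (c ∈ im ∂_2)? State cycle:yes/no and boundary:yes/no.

cycle:yes boundary:yes

n_0=6 n_1=14 n_2=9  [Z2]
∂1: piv[bk,bm,bx,by,gk] rk=5  ker:gm,gx,gy,km,kx,ky,mx,my,xy
∂2: piv[bkm,bkx,bmx,gkx,gmy,gxy,kmy,mxy] rk=8  ker:kmx
∂1c = 0
c vs im∂2: reduces to 0 ⇒ boundary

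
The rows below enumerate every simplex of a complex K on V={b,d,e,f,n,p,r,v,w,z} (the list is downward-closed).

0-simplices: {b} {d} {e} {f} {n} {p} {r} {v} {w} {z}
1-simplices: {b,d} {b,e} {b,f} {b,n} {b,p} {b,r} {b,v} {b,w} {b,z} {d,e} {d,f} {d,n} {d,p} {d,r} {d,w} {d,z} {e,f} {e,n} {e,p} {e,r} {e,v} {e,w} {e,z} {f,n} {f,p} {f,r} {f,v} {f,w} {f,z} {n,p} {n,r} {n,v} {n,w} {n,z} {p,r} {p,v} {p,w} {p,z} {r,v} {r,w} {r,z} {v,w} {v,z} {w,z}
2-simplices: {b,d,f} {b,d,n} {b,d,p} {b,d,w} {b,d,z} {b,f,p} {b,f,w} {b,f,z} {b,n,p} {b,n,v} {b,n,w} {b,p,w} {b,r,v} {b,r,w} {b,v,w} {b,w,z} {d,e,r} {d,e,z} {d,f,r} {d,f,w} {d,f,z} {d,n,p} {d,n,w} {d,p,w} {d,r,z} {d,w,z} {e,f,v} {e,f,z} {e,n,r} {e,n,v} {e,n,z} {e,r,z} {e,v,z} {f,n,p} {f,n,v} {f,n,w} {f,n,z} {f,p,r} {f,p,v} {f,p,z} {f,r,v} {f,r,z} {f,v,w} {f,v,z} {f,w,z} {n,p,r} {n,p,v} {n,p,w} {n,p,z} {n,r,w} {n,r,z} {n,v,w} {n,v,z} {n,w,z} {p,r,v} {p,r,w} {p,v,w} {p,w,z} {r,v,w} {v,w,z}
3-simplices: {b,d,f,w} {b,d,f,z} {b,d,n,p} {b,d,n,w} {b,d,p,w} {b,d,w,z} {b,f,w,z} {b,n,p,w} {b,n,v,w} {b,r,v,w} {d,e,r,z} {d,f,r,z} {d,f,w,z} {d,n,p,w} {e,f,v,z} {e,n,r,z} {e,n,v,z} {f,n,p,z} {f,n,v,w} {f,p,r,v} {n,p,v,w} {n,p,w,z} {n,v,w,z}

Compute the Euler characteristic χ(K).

n_0=10 n_1=44 n_2=60 n_3=23
χ=+10−44+60−23=3

χ(K)=3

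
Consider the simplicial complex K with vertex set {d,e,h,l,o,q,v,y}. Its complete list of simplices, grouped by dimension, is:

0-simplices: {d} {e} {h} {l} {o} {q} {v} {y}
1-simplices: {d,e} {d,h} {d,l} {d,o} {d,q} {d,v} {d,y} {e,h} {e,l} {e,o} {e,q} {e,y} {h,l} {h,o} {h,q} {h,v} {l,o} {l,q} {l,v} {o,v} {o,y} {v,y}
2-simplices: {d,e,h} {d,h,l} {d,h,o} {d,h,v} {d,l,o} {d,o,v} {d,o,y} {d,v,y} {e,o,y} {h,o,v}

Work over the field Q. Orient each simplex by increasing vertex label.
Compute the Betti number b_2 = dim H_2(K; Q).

n_0=8 n_1=22 n_2=10  [Q]
∂1: piv[de,dh,dl,do,dq,dv,dy] rk=7  ker:eh,el,eo,eq,ey,hl,ho,hq,hv,lo,lq,lv,ov,oy,vy
∂2: piv[deh,dhl,dho,dhv,dlo,dov,doy,dvy,eoy] rk=9  ker:hov
b_2=(10−9)−0=1

b_2=1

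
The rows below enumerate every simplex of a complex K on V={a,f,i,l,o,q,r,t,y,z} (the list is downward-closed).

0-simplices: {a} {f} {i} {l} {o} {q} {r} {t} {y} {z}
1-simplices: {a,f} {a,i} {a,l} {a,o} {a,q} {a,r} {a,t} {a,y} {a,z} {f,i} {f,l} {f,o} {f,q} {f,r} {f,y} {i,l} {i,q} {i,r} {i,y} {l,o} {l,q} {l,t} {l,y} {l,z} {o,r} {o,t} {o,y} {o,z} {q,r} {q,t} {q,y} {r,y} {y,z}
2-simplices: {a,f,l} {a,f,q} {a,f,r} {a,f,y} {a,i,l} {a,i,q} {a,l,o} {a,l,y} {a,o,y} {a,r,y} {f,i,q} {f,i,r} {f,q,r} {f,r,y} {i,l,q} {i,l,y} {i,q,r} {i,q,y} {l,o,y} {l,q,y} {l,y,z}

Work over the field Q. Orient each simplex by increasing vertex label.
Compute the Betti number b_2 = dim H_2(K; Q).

b_2=4

n_0=10 n_1=33 n_2=21  [Q]
∂1: piv[af,ai,al,ao,aq,ar,at,ay,az] rk=9  ker:fi,fl,fo,fq,fr,fy,il,iq,ir,iy,lo,lq,lt,ly,lz,or,ot,oy,oz,qr,qt,qy,ry,yz
∂2: piv[afl,afq,afr,afy,ail,aiq,alo,aly,aoy,ary,fiq,fir,fqr,ilq,ily,iqy,lyz] rk=17  ker:fry,iqr,loy,lqy
b_2=(21−17)−0=4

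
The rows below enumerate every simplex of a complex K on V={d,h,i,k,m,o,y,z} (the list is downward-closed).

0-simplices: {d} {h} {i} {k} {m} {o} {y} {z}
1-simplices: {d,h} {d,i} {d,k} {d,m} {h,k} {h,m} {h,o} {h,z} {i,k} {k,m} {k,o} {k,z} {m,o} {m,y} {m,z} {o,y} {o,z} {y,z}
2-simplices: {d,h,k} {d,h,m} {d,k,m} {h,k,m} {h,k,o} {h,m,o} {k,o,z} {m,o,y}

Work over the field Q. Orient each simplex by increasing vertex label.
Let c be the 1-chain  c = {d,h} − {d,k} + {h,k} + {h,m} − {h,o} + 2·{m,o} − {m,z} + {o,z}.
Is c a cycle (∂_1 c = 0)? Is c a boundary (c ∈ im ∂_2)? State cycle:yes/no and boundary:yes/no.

cycle:yes boundary:no

n_0=8 n_1=18 n_2=8  [Q]
∂1: piv[dh,di,dk,dm,ho,hz,my] rk=7  ker:hk,hm,ik,km,ko,kz,mo,mz,oy,oz,yz
∂2: piv[dhk,dhm,dkm,hko,hmo,koz,moy] rk=7  ker:hkm
∂1c = 0
c vs im∂2: residual ≠ 0 ⇒ not boundary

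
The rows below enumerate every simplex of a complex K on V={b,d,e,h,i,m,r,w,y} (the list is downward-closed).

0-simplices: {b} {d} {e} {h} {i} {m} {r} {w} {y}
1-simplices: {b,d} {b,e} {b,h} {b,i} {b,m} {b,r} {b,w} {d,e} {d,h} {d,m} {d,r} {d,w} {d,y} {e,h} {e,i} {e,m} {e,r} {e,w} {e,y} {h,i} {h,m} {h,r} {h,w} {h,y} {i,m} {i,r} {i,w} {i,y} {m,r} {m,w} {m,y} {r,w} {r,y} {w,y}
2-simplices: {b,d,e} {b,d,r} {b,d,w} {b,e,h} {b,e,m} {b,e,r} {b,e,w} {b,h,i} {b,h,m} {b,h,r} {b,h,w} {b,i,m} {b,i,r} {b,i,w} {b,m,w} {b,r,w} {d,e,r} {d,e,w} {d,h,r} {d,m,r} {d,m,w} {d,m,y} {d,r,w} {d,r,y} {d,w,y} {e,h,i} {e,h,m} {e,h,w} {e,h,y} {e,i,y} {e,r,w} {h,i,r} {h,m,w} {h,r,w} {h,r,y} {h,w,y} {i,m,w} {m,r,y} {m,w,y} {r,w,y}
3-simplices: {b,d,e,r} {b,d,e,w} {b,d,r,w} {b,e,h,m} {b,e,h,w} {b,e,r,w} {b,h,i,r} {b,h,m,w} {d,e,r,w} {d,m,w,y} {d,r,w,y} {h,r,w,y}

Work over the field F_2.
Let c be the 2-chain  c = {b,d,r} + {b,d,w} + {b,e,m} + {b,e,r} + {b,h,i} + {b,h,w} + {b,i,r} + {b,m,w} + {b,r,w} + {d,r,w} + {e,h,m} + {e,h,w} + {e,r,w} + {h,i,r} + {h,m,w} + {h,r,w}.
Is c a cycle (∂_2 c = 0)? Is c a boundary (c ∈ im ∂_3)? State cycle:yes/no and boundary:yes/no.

cycle:yes boundary:no

n_0=9 n_1=34 n_2=40 n_3=12  [Z2]
∂1: piv[bd,be,bh,bi,bm,br,bw,dy] rk=8  ker:de,dh,dm,dr,dw,eh,ei,em,er,ew,ey,hi,hm,hr,hw,hy,im,ir,iw,iy,mr,mw,my,rw,ry,wy
∂2: piv[bde,bdr,bdw,beh,bem,ber,bew,bhi,bhm,bhr,bhw,bim,bir,biw,bmw,brw,dhr,dmr,dmw,dmy,dry,dwy,ehi,ehy,eiy,hry] rk=26  ker:der,dew,drw,ehm,ehw,erw,hir,hmw,hrw,hwy,imw,mry,mwy,rwy
∂3: piv[bder,bdew,bdrw,behm,behw,berw,bhir,bhmw,dmwy,drwy,hrwy] rk=11  ker:derw
∂2c = 0
c vs im∂3: residual ≠ 0 ⇒ not boundary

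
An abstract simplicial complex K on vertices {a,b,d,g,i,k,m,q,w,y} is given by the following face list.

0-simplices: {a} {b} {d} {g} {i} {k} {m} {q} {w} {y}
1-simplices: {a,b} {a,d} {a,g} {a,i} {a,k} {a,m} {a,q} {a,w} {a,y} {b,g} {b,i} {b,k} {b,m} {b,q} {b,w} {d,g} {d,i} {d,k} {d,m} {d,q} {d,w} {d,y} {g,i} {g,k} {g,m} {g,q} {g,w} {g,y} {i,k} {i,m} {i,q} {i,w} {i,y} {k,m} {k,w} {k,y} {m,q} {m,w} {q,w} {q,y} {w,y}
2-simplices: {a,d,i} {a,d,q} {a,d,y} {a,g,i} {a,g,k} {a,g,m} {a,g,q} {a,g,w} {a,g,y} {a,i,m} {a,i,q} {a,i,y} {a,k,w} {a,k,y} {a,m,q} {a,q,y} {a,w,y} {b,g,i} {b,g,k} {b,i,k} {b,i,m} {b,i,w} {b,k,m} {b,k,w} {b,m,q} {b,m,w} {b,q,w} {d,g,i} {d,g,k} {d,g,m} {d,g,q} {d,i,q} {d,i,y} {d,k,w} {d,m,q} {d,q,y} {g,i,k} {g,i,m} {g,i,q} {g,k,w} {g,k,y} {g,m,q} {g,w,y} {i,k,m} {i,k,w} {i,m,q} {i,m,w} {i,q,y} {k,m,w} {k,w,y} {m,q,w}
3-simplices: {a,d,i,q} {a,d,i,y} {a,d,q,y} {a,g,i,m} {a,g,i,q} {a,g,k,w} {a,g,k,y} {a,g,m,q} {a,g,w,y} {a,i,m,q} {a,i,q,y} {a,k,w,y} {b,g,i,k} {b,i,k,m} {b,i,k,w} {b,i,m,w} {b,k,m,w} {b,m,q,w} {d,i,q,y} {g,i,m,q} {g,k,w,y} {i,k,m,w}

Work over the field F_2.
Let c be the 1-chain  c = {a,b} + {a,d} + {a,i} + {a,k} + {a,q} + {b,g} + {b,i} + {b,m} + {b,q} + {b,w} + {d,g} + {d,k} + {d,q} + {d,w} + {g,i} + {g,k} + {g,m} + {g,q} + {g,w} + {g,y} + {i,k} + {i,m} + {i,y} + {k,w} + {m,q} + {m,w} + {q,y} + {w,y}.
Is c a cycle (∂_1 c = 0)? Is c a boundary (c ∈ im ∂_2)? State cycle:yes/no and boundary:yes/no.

cycle:no boundary:no

n_0=10 n_1=41 n_2=51 n_3=22  [Z2]
∂1: piv[ab,ad,ag,ai,ak,am,aq,aw,ay] rk=9  ker:bg,bi,bk,bm,bq,bw,dg,di,dk,dm,dq,dw,dy,gi,gk,gm,gq,gw,gy,ik,im,iq,iw,iy,km,kw,ky,mq,mw,qw,qy,wy
∂2: piv[adi,adq,ady,agi,agk,agm,agq,agw,agy,aim,aiq,aiy,akw,aky,amq,aqy,awy,bgi,bgk,bik,bim,biw,bkm,bkw,bmq,bmw,bqw,dgi,dgk,dgm,dkw] rk=31  ker:dgq,diq,diy,dmq,dqy,gik,gim,giq,gkw,gky,gmq,gwy,ikm,ikw,imq,imw,iqy,kmw,kwy,mqw
∂3: piv[adiq,adiy,adqy,agim,agiq,agkw,agky,agmq,agwy,aimq,aiqy,akwy,bgik,bikm,bikw,bimw,bkmw,bmqw] rk=18  ker:diqy,gimq,gkwy,ikmw
∂1c = {a} + {d} + {k} + {m}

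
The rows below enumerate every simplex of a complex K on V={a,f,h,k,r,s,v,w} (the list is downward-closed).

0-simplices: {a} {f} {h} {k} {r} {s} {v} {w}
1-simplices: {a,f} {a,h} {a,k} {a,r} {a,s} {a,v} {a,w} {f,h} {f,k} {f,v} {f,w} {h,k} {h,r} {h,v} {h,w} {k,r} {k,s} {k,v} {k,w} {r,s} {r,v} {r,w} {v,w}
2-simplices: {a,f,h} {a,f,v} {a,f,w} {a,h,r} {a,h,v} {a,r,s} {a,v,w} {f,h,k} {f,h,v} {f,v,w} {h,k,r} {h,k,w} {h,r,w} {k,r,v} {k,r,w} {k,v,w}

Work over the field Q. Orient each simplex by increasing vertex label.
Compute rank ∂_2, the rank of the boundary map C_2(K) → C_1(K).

rank∂_2=13

n_0=8 n_1=23 n_2=16  [Q]
∂1: piv[af,ah,ak,ar,as,av,aw] rk=7  ker:fh,fk,fv,fw,hk,hr,hv,hw,kr,ks,kv,kw,rs,rv,rw,vw
∂2: piv[afh,afv,afw,ahr,ahv,ars,avw,fhk,hkr,hkw,hrw,krv,kvw] rk=13  ker:fhv,fvw,krw
rk∂_2=13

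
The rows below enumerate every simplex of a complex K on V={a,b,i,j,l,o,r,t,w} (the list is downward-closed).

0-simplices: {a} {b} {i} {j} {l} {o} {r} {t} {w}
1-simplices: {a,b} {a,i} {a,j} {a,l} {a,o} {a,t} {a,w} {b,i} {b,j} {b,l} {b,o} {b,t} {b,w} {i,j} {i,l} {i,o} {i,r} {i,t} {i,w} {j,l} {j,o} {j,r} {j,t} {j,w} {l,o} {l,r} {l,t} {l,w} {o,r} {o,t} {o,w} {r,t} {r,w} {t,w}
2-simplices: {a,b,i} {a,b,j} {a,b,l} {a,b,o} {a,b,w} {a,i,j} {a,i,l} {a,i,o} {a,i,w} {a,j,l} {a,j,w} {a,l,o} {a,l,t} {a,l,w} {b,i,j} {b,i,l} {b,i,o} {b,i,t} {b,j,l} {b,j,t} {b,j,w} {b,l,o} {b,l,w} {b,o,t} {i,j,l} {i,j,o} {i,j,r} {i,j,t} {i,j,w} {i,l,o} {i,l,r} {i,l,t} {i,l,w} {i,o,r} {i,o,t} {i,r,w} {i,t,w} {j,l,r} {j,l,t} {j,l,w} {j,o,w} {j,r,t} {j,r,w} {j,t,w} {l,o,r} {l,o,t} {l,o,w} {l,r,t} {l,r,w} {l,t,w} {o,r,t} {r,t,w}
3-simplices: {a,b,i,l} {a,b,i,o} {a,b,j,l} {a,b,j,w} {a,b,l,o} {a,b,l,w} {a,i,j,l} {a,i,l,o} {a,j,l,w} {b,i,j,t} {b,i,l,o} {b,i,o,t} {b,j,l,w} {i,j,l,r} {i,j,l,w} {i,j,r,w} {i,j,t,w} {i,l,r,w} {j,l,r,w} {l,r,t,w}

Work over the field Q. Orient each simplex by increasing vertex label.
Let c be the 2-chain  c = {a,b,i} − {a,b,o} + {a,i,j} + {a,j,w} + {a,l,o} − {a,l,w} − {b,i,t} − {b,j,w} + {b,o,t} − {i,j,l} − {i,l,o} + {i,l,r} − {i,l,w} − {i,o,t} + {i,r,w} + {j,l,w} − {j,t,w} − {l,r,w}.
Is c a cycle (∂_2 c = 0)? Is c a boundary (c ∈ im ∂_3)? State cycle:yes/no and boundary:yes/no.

n_0=9 n_1=34 n_2=52 n_3=20  [Q]
∂1: piv[ab,ai,aj,al,ao,at,aw,ir] rk=8  ker:bi,bj,bl,bo,bt,bw,ij,il,io,it,iw,jl,jo,jr,jt,jw,lo,lr,lt,lw,or,ot,ow,rt,rw,tw
∂2: piv[abi,abj,abl,abo,abw,aij,ail,aio,aiw,ajl,ajw,alo,alt,alw,bit,bjt,bot,ijo,ijr,ilr,ilt,ior,irw,itw,jow,jrt] rk=26  ker:bij,bil,bio,bjl,bjw,blo,blw,ijl,ijt,ijw,ilo,ilw,iot,jlr,jlt,jlw,jrw,jtw,lor,lot,low,lrt,lrw,ltw,ort,rtw
∂3: piv[abil,abio,abjl,abjw,ablo,ablw,aijl,ailo,ajlw,bijt,biot,ijlr,ijlw,ijrw,ijtw,ilrw,lrtw] rk=17  ker:bilo,bjlw,jlrw
∂2c = −{b,j} + {b,w} − {j,t} − {t,w}

cycle:no boundary:no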